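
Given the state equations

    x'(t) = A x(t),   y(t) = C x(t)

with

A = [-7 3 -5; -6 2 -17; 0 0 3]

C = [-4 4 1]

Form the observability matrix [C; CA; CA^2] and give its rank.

CA = [[4, -4, -45]]
CA^2 = [[-4, 4, -87]]
Observability matrix O = [C; CA; CA^2] = [[-4, 4, 1], [4, -4, -45], [-4, 4, -87]]
The columns c1, c2, c3 of O are linearly dependent: c1 + c2 = 0 (check each entry), so rank(O) ≤ 2.
The 2×2 minor from rows 1, 2, columns 1, 3 is (-4)·(-45) - 1·4 = 180 - 4 = 176 ≠ 0, so rank(O) = 2.
rank(O) = 2 < n = 3, so the pair (A, C) is not completely observable.

2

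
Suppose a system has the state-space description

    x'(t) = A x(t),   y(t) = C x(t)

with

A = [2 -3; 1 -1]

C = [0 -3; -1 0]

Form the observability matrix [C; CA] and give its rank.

2

CA = [[-3, 3], [-2, 3]]
Observability matrix O = [C; CA] = [[0, -3], [-1, 0], [-3, 3], [-2, 3]]
Take the 2×2 submatrix of O formed by rows 1, 2: [[0, -3], [-1, 0]]. Its determinant is 0·0 - (-3)·(-1) = 0 - 3 = -3 ≠ 0.
So rank(O) ≥ 2; since O has 2 columns, rank(O) = 2.
rank(O) = 2 = n, so the pair (A, C) is completely observable.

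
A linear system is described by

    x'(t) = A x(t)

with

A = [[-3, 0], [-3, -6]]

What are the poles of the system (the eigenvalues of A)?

-6, -3

det(sI - A) = s^2 - (tr A)s + det A, with tr A = (-3) + (-6) = -9 and det A = (-3)·(-6) - 0·(-3) = 18 - 0 = 18.
So p(s) = det(sI - A) = s^2 + 9s + 18.
Factor s^2 + 9s + 18: two numbers with sum -9 and product 18 are -3 and -6, so s^2 + 9s + 18 = (s + 3)(s + 6).
Hence p(s) = (s + 3) (s + 6), with roots -6, -3.
All eigenvalues have negative real part, so the system is asymptotically stable.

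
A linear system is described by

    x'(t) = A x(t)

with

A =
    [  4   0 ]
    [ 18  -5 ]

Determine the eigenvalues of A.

det(sI - A) = s^2 - (tr A)s + det A, with tr A = 4 + (-5) = -1 and det A = 4·(-5) - 0·18 = -20 - 0 = -20.
So p(s) = det(sI - A) = s^2 + s - 20.
Factor s^2 + s - 20: two numbers with sum -1 and product -20 are 4 and -5, so s^2 + s - 20 = (s - 4)(s + 5).
Hence p(s) = (s - 4) (s + 5), with roots -5, 4.
At least one eigenvalue has non-negative real part, so the system is not asymptotically stable.

-5, 4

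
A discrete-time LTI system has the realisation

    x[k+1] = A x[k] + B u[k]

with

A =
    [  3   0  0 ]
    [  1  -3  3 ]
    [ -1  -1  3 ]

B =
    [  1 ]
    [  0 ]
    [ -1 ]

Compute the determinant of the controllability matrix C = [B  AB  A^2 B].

5

AB = [[3], [-2], [-4]]
A^2B = [[9], [-3], [-13]]
Controllability matrix C = [B  AB  A^2B] = [[1, 3, 9], [0, -2, -3], [-1, -4, -13]]
Expanding along the first row, det(C) = 1·((-2)·(-13) - (-3)·(-4)) - 3·(0·(-13) - (-3)·(-1)) + 9·(0·(-4) - (-2)·(-1)) = 1·14 - 3·(-3) + 9·(-2) = 5
Since det(C) ≠ 0, rank(C) = 3 and the system is completely controllable.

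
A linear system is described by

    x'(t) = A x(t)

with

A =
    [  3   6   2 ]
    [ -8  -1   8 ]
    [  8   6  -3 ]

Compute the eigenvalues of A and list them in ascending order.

det(sI - A) = s^3 - (tr A)s^2 + (M11 + M22 + M33)s - det A, where Mii is the 2×2 principal minor of A obtained by deleting row i and column i.
tr A = 3 + (-1) + (-3) = -1; M11 = (-1)·(-3) - 8·6 = 3 - 48 = -45; M22 = 3·(-3) - 2·8 = -9 - 16 = -25; M33 = 3·(-1) - 6·(-8) = -3 - (-48) = 45; sum of minors = -25.
det A = 3·((-1)·(-3) - 8·6) - 6·((-8)·(-3) - 8·8) + 2·((-8)·6 - (-1)·8) = 3·(-45) - 6·(-40) + 2·(-40) = 25.
So p(s) = det(sI - A) = s^3 + s^2 - 25s - 25.
Rational-root test: any integer root divides -25. Testing small divisors, s = -1 works: p(-1) = -1 + 1 + 25 + (-25) = 0, so (s + 1) is a factor.
Dividing, p(s) = (s + 1)(s^2 - 25).
Factor s^2 - 25: two numbers with sum 0 and product -25 are 5 and -5, so s^2 - 25 = (s - 5)(s + 5).
Hence p(s) = (s - 5) (s + 1) (s + 5), with roots -5, -1, 5.
At least one eigenvalue has non-negative real part, so the system is not asymptotically stable.

-5, -1, 5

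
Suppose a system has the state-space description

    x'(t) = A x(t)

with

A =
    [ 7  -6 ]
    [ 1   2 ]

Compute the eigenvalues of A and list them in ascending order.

det(sI - A) = s^2 - (tr A)s + det A, with tr A = 7 + 2 = 9 and det A = 7·2 - (-6)·1 = 14 - (-6) = 20.
So p(s) = det(sI - A) = s^2 - 9s + 20.
Factor s^2 - 9s + 20: two numbers with sum 9 and product 20 are 5 and 4, so s^2 - 9s + 20 = (s - 5)(s - 4).
Hence p(s) = (s - 5) (s - 4), with roots 4, 5.
At least one eigenvalue has non-negative real part, so the system is not asymptotically stable.

4, 5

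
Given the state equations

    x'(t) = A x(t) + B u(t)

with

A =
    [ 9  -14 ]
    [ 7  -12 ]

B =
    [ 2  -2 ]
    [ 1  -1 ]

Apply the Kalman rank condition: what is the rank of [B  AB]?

AB = [[4, -4], [2, -2]]
Controllability matrix C = [B  AB] = [[2, -2, 4, -4], [1, -1, 2, -2]]
Every column of C is a scalar multiple of column 1 = [2, 1] (multipliers 1, -1, 2, -2), so the columns span a one-dimensional space.
C ≠ 0, hence rank(C) = 1.
rank(C) = 1 < n = 2, so the pair (A, B) is not completely controllable.

1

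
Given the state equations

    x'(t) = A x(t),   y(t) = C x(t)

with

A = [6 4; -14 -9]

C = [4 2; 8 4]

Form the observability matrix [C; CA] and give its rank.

CA = [[-4, -2], [-8, -4]]
Observability matrix O = [C; CA] = [[4, 2], [8, 4], [-4, -2], [-8, -4]]
Every row of O is a scalar multiple of row 1 = [4, 2] (multipliers 1, 2, -1, -2), so the rows span a one-dimensional space.
O ≠ 0, hence rank(O) = 1.
rank(O) = 1 < n = 2, so the pair (A, C) is not completely observable.

1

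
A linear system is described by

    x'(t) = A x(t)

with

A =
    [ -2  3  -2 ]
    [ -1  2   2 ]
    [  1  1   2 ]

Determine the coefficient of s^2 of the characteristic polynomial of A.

Expand det(sI - A) for the 3×3 matrix.
p(s) = s^3 - 2s^2 - s - 14.
(Check: constant term = det(-A) = (-1)^3 det A = -14; coefficient of s^2 = -tr A = -2.)
The coefficient of s^2 is -2.

-2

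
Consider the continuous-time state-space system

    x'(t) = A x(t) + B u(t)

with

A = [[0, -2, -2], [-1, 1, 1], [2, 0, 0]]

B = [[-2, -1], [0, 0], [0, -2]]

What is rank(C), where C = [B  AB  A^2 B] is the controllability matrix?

AB = [[0, 4], [2, -1], [-4, -2]]
A^2B = [[4, 6], [-2, -7], [0, 8]]
Controllability matrix C = [B  AB  A^2B] = [[-2, -1, 0, 4, 4, 6], [0, 0, 2, -1, -2, -7], [0, -2, -4, -2, 0, 8]]
Take the 3×3 submatrix of C formed by columns 1, 2, 3: [[-2, -1, 0], [0, 0, 2], [0, -2, -4]]. Its determinant is (-2)·(0·(-4) - 2·(-2)) - (-1)·(0·(-4) - 2·0) + 0·(0·(-2) - 0·0) = (-2)·4 - (-1)·0 + 0·0 = -8 ≠ 0.
So rank(C) ≥ 3; since C has 3 rows, rank(C) = 3.
rank(C) = 3 = n, so the pair (A, B) is completely controllable.

3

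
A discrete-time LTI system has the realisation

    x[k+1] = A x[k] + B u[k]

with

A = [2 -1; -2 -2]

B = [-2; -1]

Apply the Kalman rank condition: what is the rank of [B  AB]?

2

AB = [[-3], [6]]
Controllability matrix C = [B  AB] = [[-2, -3], [-1, 6]]
det(C) = (-2)·6 - (-3)·(-1) = -12 - 3 = -15 ≠ 0, so rank(C) = 2.
rank(C) = 2 = n, so the pair (A, B) is completely controllable.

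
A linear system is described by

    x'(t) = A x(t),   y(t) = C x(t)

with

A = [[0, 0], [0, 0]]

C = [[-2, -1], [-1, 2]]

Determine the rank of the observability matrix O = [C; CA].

2

CA = [[0, 0], [0, 0]]
Observability matrix O = [C; CA] = [[-2, -1], [-1, 2], [0, 0], [0, 0]]
Take the 2×2 submatrix of O formed by rows 1, 2: [[-2, -1], [-1, 2]]. Its determinant is (-2)·2 - (-1)·(-1) = -4 - 1 = -5 ≠ 0.
So rank(O) ≥ 2; since O has 2 columns, rank(O) = 2.
rank(O) = 2 = n, so the pair (A, C) is completely observable.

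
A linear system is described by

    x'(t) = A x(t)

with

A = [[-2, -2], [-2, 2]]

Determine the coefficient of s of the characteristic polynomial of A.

For a 2×2 matrix, det(sI - A) = s^2 - (tr A)s + det A.
tr A = 0, det A = -8.
So p(s) = s^2 - 8.
The coefficient of s is 0.

0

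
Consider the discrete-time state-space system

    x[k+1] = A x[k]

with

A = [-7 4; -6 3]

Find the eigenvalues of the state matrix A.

det(zI - A) = z^2 - (tr A)z + det A, with tr A = (-7) + 3 = -4 and det A = (-7)·3 - 4·(-6) = -21 - (-24) = 3.
So p(z) = det(zI - A) = z^2 + 4z + 3.
Factor z^2 + 4z + 3: two numbers with sum -4 and product 3 are -1 and -3, so z^2 + 4z + 3 = (z + 1)(z + 3).
Hence p(z) = (z + 1) (z + 3), with roots -3, -1.

-3, -1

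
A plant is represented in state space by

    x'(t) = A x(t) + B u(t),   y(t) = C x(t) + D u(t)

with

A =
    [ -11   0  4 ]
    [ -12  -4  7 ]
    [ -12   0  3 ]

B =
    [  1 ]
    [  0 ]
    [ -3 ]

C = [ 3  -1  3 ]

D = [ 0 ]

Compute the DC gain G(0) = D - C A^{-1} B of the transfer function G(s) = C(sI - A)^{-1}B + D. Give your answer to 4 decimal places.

-9.7500

G(0) = C(-A)^{-1}B + D = -C A^{-1} B + D.
det A = -60, so A^{-1} = (1/-60)·adj(A) = [[1/5, 0, -4/15], [4/5, -1/4, -29/60], [4/5, 0, -11/15]]
A^{-1} B = [1, 9/4, 3]^T
C A^{-1} B = 39/4
G(0) = D - C A^{-1} B = 0 - (39/4) = -39/4 ≈ -9.7500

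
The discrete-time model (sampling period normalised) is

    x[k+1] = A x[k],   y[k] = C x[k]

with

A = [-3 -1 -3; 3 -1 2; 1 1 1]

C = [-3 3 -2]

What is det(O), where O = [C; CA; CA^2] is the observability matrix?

CA = [[16, -2, 13]]
CA^2 = [[-41, -1, -39]]
Observability matrix O = [C; CA; CA^2] = [[-3, 3, -2], [16, -2, 13], [-41, -1, -39]]
Expanding along the first row, det(O) = (-3)·((-2)·(-39) - 13·(-1)) - 3·(16·(-39) - 13·(-41)) + (-2)·(16·(-1) - (-2)·(-41)) = (-3)·91 - 3·(-91) + (-2)·(-98) = 196
Since det(O) ≠ 0, rank(O) = 3 and the system is completely observable.

196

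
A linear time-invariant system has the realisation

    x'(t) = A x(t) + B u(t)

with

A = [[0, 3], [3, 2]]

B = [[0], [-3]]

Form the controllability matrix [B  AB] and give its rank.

AB = [[-9], [-6]]
Controllability matrix C = [B  AB] = [[0, -9], [-3, -6]]
det(C) = 0·(-6) - (-9)·(-3) = 0 - 27 = -27 ≠ 0, so rank(C) = 2.
rank(C) = 2 = n, so the pair (A, B) is completely controllable.

2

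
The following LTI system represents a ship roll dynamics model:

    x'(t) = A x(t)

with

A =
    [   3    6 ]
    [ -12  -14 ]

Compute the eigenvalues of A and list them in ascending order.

-6, -5

det(sI - A) = s^2 - (tr A)s + det A, with tr A = 3 + (-14) = -11 and det A = 3·(-14) - 6·(-12) = -42 - (-72) = 30.
So p(s) = det(sI - A) = s^2 + 11s + 30.
Factor s^2 + 11s + 30: two numbers with sum -11 and product 30 are -5 and -6, so s^2 + 11s + 30 = (s + 5)(s + 6).
Hence p(s) = (s + 5) (s + 6), with roots -6, -5.
All eigenvalues have negative real part, so the system is asymptotically stable.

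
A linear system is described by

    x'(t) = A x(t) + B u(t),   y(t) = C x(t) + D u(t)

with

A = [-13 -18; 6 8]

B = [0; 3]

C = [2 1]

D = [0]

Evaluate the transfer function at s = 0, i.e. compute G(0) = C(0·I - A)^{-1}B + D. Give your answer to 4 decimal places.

-17.2500

G(0) = C(-A)^{-1}B + D = -C A^{-1} B + D.
det A = 4, so A^{-1} = (1/4)·adj(A) = [[2, 9/2], [-3/2, -13/4]]
A^{-1} B = [27/2, -39/4]^T
C A^{-1} B = 69/4
G(0) = D - C A^{-1} B = 0 - (69/4) = -69/4 ≈ -17.2500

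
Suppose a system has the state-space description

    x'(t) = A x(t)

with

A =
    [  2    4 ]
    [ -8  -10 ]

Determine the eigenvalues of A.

det(sI - A) = s^2 - (tr A)s + det A, with tr A = 2 + (-10) = -8 and det A = 2·(-10) - 4·(-8) = -20 - (-32) = 12.
So p(s) = det(sI - A) = s^2 + 8s + 12.
Factor s^2 + 8s + 12: two numbers with sum -8 and product 12 are -2 and -6, so s^2 + 8s + 12 = (s + 2)(s + 6).
Hence p(s) = (s + 2) (s + 6), with roots -6, -2.
All eigenvalues have negative real part, so the system is asymptotically stable.

-6, -2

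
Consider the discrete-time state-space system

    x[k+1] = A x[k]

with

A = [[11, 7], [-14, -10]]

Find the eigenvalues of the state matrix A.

-3, 4

det(zI - A) = z^2 - (tr A)z + det A, with tr A = 11 + (-10) = 1 and det A = 11·(-10) - 7·(-14) = -110 - (-98) = -12.
So p(z) = det(zI - A) = z^2 - z - 12.
Factor z^2 - z - 12: two numbers with sum 1 and product -12 are 4 and -3, so z^2 - z - 12 = (z - 4)(z + 3).
Hence p(z) = (z - 4) (z + 3), with roots -3, 4.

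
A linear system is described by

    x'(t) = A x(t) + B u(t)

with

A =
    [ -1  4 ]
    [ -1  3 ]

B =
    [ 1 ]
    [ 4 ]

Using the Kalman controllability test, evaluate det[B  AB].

-49

AB = [[15], [11]]
Controllability matrix C = [B  AB] = [[1, 15], [4, 11]]
det(C) = 1·11 - 15·4 = 11 - 60 = -49
Since det(C) ≠ 0, rank(C) = 2 and the system is completely controllable.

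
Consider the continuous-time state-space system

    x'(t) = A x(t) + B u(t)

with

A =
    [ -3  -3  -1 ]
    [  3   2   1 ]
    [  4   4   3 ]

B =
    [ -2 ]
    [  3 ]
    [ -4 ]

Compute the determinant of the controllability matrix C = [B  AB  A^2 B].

-600

AB = [[1], [-4], [-8]]
A^2B = [[17], [-13], [-36]]
Controllability matrix C = [B  AB  A^2B] = [[-2, 1, 17], [3, -4, -13], [-4, -8, -36]]
Expanding along the first row, det(C) = (-2)·((-4)·(-36) - (-13)·(-8)) - 1·(3·(-36) - (-13)·(-4)) + 17·(3·(-8) - (-4)·(-4)) = (-2)·40 - 1·(-160) + 17·(-40) = -600
Since det(C) ≠ 0, rank(C) = 3 and the system is completely controllable.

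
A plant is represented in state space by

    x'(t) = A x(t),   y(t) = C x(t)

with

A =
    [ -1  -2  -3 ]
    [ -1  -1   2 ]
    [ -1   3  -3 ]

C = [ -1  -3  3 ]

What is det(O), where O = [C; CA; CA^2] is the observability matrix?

-185

CA = [[1, 14, -12]]
CA^2 = [[-3, -52, 61]]
Observability matrix O = [C; CA; CA^2] = [[-1, -3, 3], [1, 14, -12], [-3, -52, 61]]
Expanding along the first row, det(O) = (-1)·(14·61 - (-12)·(-52)) - (-3)·(1·61 - (-12)·(-3)) + 3·(1·(-52) - 14·(-3)) = (-1)·230 - (-3)·25 + 3·(-10) = -185
Since det(O) ≠ 0, rank(O) = 3 and the system is completely observable.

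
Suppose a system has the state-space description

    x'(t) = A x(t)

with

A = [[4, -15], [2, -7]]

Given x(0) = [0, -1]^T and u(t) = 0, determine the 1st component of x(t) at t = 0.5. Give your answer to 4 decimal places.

3.5798

det(sI - A) = s^2 - (tr A)s + det A, with tr A = 4 + (-7) = -3 and det A = 4·(-7) - (-15)·2 = -28 - (-30) = 2.
So p(s) = det(sI - A) = s^2 + 3s + 2.
Factor s^2 + 3s + 2: two numbers with sum -3 and product 2 are -1 and -2, so s^2 + 3s + 2 = (s + 1)(s + 2).
Hence p(s) = (s + 1) (s + 2), with roots -2, -1.
The eigenvalues -2, -1 are distinct and real, so A is diagonalisable and x(t) = e^{At} x(0) = V diag(e^{λ_i t}) V^{-1} x(0), where the columns of V are the eigenvectors.
λ = -2: A - (-2)I = [[6, -15], [2, -5]]. Row 1 gives 6·v1 + (-15)·v2 = 0, so take v_1 = [-5, -2]^T.
λ = -1: A - (-1)I = [[5, -15], [2, -6]]. Row 1 gives 5·v1 + (-15)·v2 = 0, so take v_2 = [-3, -1]^T.
V = [v_1 v_2] = [[-5, -3], [-2, -1]] has det V = -1, so V^{-1} = adj(V)/det V = [[1, -3], [-2, 5]].
Modal coordinates z(0) = V^{-1} x(0): 1·0 + (-3)·(-1) = 3; (-2)·0 + 5·(-1) = -5; so z(0) = [3, -5]^T.
x_1(t) = Σ_i (v_i)_1 · z_i(0) · e^{λ_i t} (row 1 of V times the modal terms).
x_1(0.5) = (-5)·3·e^{-2·0.5} + (-3)·(-5)·e^{-1·0.5} = (-15)·0.367879 + 15·0.606531 = 3.5798.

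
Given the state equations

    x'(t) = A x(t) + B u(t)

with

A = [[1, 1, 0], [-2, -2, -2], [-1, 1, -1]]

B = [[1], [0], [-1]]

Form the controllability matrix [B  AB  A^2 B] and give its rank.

AB = [[1], [0], [0]]
A^2B = [[1], [-2], [-1]]
Controllability matrix C = [B  AB  A^2B] = [[1, 1, 1], [0, 0, -2], [-1, 0, -1]]
det(C) = 1·(0·(-1) - (-2)·0) - 1·(0·(-1) - (-2)·(-1)) + 1·(0·0 - 0·(-1)) = 1·0 - 1·(-2) + 1·0 = 2 ≠ 0, so rank(C) = 3.
rank(C) = 3 = n, so the pair (A, B) is completely controllable.

3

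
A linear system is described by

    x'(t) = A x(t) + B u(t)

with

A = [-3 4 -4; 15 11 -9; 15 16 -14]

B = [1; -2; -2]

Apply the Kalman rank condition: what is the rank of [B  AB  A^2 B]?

2

AB = [[-3], [11], [11]]
A^2B = [[9], [-23], [-23]]
Controllability matrix C = [B  AB  A^2B] = [[1, -3, 9], [-2, 11, -23], [-2, 11, -23]]
The rows r1, r2, r3 of C are linearly dependent: -r2 + r3 = 0 (check each entry), so rank(C) ≤ 2.
The 2×2 minor from rows 1, 2, columns 1, 2 is 1·11 - (-3)·(-2) = 11 - 6 = 5 ≠ 0, so rank(C) = 2.
rank(C) = 2 < n = 3, so the pair (A, B) is not completely controllable.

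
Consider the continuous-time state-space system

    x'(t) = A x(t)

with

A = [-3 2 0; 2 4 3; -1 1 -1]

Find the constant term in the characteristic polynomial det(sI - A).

Expand det(sI - A) for the 3×3 matrix.
p(s) = s^3 - 20s - 19.
(Check: constant term = det(-A) = (-1)^3 det A = -19; coefficient of s^2 = -tr A = 0.)
The constant term is -19.

-19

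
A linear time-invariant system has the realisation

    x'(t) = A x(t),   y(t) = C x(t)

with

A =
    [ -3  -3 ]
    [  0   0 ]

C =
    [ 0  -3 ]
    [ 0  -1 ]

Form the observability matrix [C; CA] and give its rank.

1

CA = [[0, 0], [0, 0]]
Observability matrix O = [C; CA] = [[0, -3], [0, -1], [0, 0], [0, 0]]
Every row of O is a scalar multiple of row 1 = [0, -3] (multipliers 1, 1/3, 0, 0), so the rows span a one-dimensional space.
O ≠ 0, hence rank(O) = 1.
rank(O) = 1 < n = 2, so the pair (A, C) is not completely observable.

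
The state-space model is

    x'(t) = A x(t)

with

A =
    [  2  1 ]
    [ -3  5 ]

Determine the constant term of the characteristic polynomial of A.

For a 2×2 matrix, det(sI - A) = s^2 - (tr A)s + det A.
tr A = 7, det A = 13.
So p(s) = s^2 - 7s + 13.
The constant term is 13.

13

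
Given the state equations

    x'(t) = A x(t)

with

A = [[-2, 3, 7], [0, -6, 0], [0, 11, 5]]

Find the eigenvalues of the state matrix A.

det(sI - A) = s^3 - (tr A)s^2 + (M11 + M22 + M33)s - det A, where Mii is the 2×2 principal minor of A obtained by deleting row i and column i.
tr A = (-2) + (-6) + 5 = -3; M11 = (-6)·5 - 0·11 = -30 - 0 = -30; M22 = (-2)·5 - 7·0 = -10 - 0 = -10; M33 = (-2)·(-6) - 3·0 = 12 - 0 = 12; sum of minors = -28.
det A = (-2)·((-6)·5 - 0·11) - 3·(0·5 - 0·0) + 7·(0·11 - (-6)·0) = (-2)·(-30) - 3·0 + 7·0 = 60.
So p(s) = det(sI - A) = s^3 + 3s^2 - 28s - 60.
Rational-root test: any integer root divides -60. Testing small divisors, s = -2 works: p(-2) = -8 + 12 + 56 + (-60) = 0, so (s + 2) is a factor.
Dividing, p(s) = (s + 2)(s^2 + s - 30).
Factor s^2 + s - 30: two numbers with sum -1 and product -30 are 5 and -6, so s^2 + s - 30 = (s - 5)(s + 6).
Hence p(s) = (s - 5) (s + 2) (s + 6), with roots -6, -2, 5.
At least one eigenvalue has non-negative real part, so the system is not asymptotically stable.

-6, -2, 5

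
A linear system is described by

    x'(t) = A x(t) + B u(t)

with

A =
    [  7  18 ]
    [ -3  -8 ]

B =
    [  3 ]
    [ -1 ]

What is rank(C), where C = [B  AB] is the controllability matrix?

AB = [[3], [-1]]
Controllability matrix C = [B  AB] = [[3, 3], [-1, -1]]
Every column of C is a scalar multiple of column 1 = [3, -1] (multipliers 1, 1), so the columns span a one-dimensional space.
C ≠ 0, hence rank(C) = 1.
rank(C) = 1 < n = 2, so the pair (A, B) is not completely controllable.

1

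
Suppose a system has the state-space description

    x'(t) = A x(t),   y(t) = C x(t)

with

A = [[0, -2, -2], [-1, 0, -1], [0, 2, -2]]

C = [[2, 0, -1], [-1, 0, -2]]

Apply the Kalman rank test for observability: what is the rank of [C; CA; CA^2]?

CA = [[0, -6, -2], [0, -2, 6]]
CA^2 = [[6, -4, 10], [2, 12, -10]]
Observability matrix O = [C; CA; CA^2] = [[2, 0, -1], [-1, 0, -2], [0, -6, -2], [0, -2, 6], [6, -4, 10], [2, 12, -10]]
Take the 3×3 submatrix of O formed by rows 1, 2, 3: [[2, 0, -1], [-1, 0, -2], [0, -6, -2]]. Its determinant is 2·(0·(-2) - (-2)·(-6)) - 0·((-1)·(-2) - (-2)·0) + (-1)·((-1)·(-6) - 0·0) = 2·(-12) - 0·2 + (-1)·6 = -30 ≠ 0.
So rank(O) ≥ 3; since O has 3 columns, rank(O) = 3.
rank(O) = 3 = n, so the pair (A, C) is completely observable.

3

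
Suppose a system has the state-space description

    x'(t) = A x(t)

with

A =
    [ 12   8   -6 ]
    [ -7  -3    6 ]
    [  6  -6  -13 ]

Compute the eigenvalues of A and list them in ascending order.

-5, -4, 5

det(sI - A) = s^3 - (tr A)s^2 + (M11 + M22 + M33)s - det A, where Mii is the 2×2 principal minor of A obtained by deleting row i and column i.
tr A = 12 + (-3) + (-13) = -4; M11 = (-3)·(-13) - 6·(-6) = 39 - (-36) = 75; M22 = 12·(-13) - (-6)·6 = -156 - (-36) = -120; M33 = 12·(-3) - 8·(-7) = -36 - (-56) = 20; sum of minors = -25.
det A = 12·((-3)·(-13) - 6·(-6)) - 8·((-7)·(-13) - 6·6) + (-6)·((-7)·(-6) - (-3)·6) = 12·75 - 8·55 + (-6)·60 = 100.
So p(s) = det(sI - A) = s^3 + 4s^2 - 25s - 100.
Rational-root test: any integer root divides -100. Testing small divisors, s = -4 works: p(-4) = -64 + 64 + 100 + (-100) = 0, so (s + 4) is a factor.
Dividing, p(s) = (s + 4)(s^2 - 25).
Factor s^2 - 25: two numbers with sum 0 and product -25 are 5 and -5, so s^2 - 25 = (s - 5)(s + 5).
Hence p(s) = (s - 5) (s + 4) (s + 5), with roots -5, -4, 5.
At least one eigenvalue has non-negative real part, so the system is not asymptotically stable.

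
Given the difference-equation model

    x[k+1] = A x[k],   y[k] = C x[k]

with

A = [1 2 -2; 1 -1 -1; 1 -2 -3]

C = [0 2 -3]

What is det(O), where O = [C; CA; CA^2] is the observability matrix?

CA = [[-1, 4, 7]]
CA^2 = [[10, -20, -23]]
Observability matrix O = [C; CA; CA^2] = [[0, 2, -3], [-1, 4, 7], [10, -20, -23]]
Expanding along the first row, det(O) = 0·(4·(-23) - 7·(-20)) - 2·((-1)·(-23) - 7·10) + (-3)·((-1)·(-20) - 4·10) = 0·48 - 2·(-47) + (-3)·(-20) = 154
Since det(O) ≠ 0, rank(O) = 3 and the system is completely observable.

154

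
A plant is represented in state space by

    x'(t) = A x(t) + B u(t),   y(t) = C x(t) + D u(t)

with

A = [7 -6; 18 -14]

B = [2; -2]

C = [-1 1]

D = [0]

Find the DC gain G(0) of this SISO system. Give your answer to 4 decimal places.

G(0) = C(-A)^{-1}B + D = -C A^{-1} B + D.
det A = 10, so A^{-1} = (1/10)·adj(A) = [[-7/5, 3/5], [-9/5, 7/10]]
A^{-1} B = [-4, -5]^T
C A^{-1} B = -1
G(0) = D - C A^{-1} B = 0 - (-1) = 1

1.0000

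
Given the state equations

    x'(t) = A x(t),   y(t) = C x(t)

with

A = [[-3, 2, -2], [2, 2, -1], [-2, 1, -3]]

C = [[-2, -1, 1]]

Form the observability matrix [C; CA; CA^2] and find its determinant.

-144

CA = [[2, -5, 2]]
CA^2 = [[-20, -4, -5]]
Observability matrix O = [C; CA; CA^2] = [[-2, -1, 1], [2, -5, 2], [-20, -4, -5]]
Expanding along the first row, det(O) = (-2)·((-5)·(-5) - 2·(-4)) - (-1)·(2·(-5) - 2·(-20)) + 1·(2·(-4) - (-5)·(-20)) = (-2)·33 - (-1)·30 + 1·(-108) = -144
Since det(O) ≠ 0, rank(O) = 3 and the system is completely observable.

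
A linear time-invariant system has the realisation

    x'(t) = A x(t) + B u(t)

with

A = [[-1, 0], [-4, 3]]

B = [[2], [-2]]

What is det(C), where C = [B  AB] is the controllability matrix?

AB = [[-2], [-14]]
Controllability matrix C = [B  AB] = [[2, -2], [-2, -14]]
det(C) = 2·(-14) - (-2)·(-2) = -28 - 4 = -32
Since det(C) ≠ 0, rank(C) = 2 and the system is completely controllable.

-32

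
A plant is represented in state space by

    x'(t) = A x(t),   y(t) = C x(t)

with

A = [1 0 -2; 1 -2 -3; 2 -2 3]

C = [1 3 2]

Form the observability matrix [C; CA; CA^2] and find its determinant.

604

CA = [[8, -10, -5]]
CA^2 = [[-12, 30, -1]]
Observability matrix O = [C; CA; CA^2] = [[1, 3, 2], [8, -10, -5], [-12, 30, -1]]
Expanding along the first row, det(O) = 1·((-10)·(-1) - (-5)·30) - 3·(8·(-1) - (-5)·(-12)) + 2·(8·30 - (-10)·(-12)) = 1·160 - 3·(-68) + 2·120 = 604
Since det(O) ≠ 0, rank(O) = 3 and the system is completely observable.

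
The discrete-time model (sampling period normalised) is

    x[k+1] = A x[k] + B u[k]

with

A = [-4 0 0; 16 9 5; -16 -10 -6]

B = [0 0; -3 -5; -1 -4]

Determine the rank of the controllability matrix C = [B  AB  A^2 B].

AB = [[0, 0], [-32, -65], [36, 74]]
A^2B = [[0, 0], [-108, -215], [104, 206]]
Controllability matrix C = [B  AB  A^2B] = [[0, 0, 0, 0, 0, 0], [-3, -5, -32, -65, -108, -215], [-1, -4, 36, 74, 104, 206]]
Row 1 of C is identically zero, so rank(C) ≤ 2.
The 2×2 minor from rows 2, 3, columns 1, 2 is (-3)·(-4) - (-5)·(-1) = 12 - 5 = 7 ≠ 0, so rank(C) = 2.
rank(C) = 2 < n = 3, so the pair (A, B) is not completely controllable.

2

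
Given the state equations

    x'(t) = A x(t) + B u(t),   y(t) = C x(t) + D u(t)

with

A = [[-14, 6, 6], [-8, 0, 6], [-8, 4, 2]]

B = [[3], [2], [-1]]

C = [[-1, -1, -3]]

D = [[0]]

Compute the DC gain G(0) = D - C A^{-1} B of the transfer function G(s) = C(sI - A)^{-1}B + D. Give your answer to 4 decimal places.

G(0) = C(-A)^{-1}B + D = -C A^{-1} B + D.
det A = -48, so A^{-1} = (1/-48)·adj(A) = [[1/2, -1/4, -3/4], [2/3, -5/12, -3/4], [2/3, -1/6, -1]]
A^{-1} B = [7/4, 23/12, 8/3]^T
C A^{-1} B = -35/3
G(0) = D - C A^{-1} B = 0 - (-35/3) = 35/3 ≈ 11.6667

11.6667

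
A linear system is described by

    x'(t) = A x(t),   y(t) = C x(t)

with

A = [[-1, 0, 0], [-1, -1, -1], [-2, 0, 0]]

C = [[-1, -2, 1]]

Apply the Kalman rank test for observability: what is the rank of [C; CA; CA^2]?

3

CA = [[1, 2, 2]]
CA^2 = [[-7, -2, -2]]
Observability matrix O = [C; CA; CA^2] = [[-1, -2, 1], [1, 2, 2], [-7, -2, -2]]
det(O) = (-1)·(2·(-2) - 2·(-2)) - (-2)·(1·(-2) - 2·(-7)) + 1·(1·(-2) - 2·(-7)) = (-1)·0 - (-2)·12 + 1·12 = 36 ≠ 0, so rank(O) = 3.
rank(O) = 3 = n, so the pair (A, C) is completely observable.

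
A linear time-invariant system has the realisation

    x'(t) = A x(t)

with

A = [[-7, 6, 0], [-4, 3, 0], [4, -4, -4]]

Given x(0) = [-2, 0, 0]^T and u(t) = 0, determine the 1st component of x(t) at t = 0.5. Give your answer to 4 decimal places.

det(sI - A) = s^3 - (tr A)s^2 + (M11 + M22 + M33)s - det A, where Mii is the 2×2 principal minor of A obtained by deleting row i and column i.
tr A = (-7) + 3 + (-4) = -8; M11 = 3·(-4) - 0·(-4) = -12 - 0 = -12; M22 = (-7)·(-4) - 0·4 = 28 - 0 = 28; M33 = (-7)·3 - 6·(-4) = -21 - (-24) = 3; sum of minors = 19.
det A = (-7)·(3·(-4) - 0·(-4)) - 6·((-4)·(-4) - 0·4) + 0·((-4)·(-4) - 3·4) = (-7)·(-12) - 6·16 + 0·4 = -12.
So p(s) = det(sI - A) = s^3 + 8s^2 + 19s + 12.
Rational-root test: any integer root divides 12. Testing small divisors, s = -1 works: p(-1) = -1 + 8 + (-19) + 12 = 0, so (s + 1) is a factor.
Dividing, p(s) = (s + 1)(s^2 + 7s + 12).
Factor s^2 + 7s + 12: two numbers with sum -7 and product 12 are -3 and -4, so s^2 + 7s + 12 = (s + 3)(s + 4).
Hence p(s) = (s + 1) (s + 3) (s + 4), with roots -4, -3, -1.
The eigenvalues -4, -3, -1 are distinct and real, so A is diagonalisable and x(t) = e^{At} x(0) = V diag(e^{λ_i t}) V^{-1} x(0), where the columns of V are the eigenvectors.
λ = -4: A - (-4)I = [[-3, 6, 0], [-4, 7, 0], [4, -4, 0]]. v must be orthogonal to every row; (row 1) × (row 2) = [0, 0, 3], so take v_1 = [0, 0, 1]^T.
λ = -3: A - (-3)I = [[-4, 6, 0], [-4, 6, 0], [4, -4, -1]]. v must be orthogonal to every row; (row 1) × (row 3) = [-6, -4, -8], so take v_2 = [-3, -2, -4]^T.
λ = -1: A - (-1)I = [[-6, 6, 0], [-4, 4, 0], [4, -4, -3]]. v must be orthogonal to every row; (row 1) × (row 3) = [-18, -18, 0], so take v_3 = [-1, -1, 0]^T.
V = [v_1 v_2 v_3] = [[0, -3, -1], [0, -2, -1], [1, -4, 0]] has det V = 1, so V^{-1} = adj(V)/det V = [[-4, 4, 1], [-1, 1, 0], [2, -3, 0]].
Modal coordinates z(0) = V^{-1} x(0): (-4)·(-2) + 4·0 + 1·0 = 8; (-1)·(-2) + 1·0 + 0·0 = 2; 2·(-2) + (-3)·0 + 0·0 = -4; so z(0) = [8, 2, -4]^T.
x_1(t) = Σ_i (v_i)_1 · z_i(0) · e^{λ_i t} (row 1 of V times the modal terms).
x_1(0.5) = 0·8·e^{-4·0.5} + (-3)·2·e^{-3·0.5} + (-1)·(-4)·e^{-1·0.5} = 0·0.135335 + (-6)·0.223130 + 4·0.606531 = 1.0873.

1.0873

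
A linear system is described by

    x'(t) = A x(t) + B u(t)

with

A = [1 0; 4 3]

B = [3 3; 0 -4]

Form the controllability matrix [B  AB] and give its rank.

2

AB = [[3, 3], [12, 0]]
Controllability matrix C = [B  AB] = [[3, 3, 3, 3], [0, -4, 12, 0]]
Take the 2×2 submatrix of C formed by columns 1, 2: [[3, 3], [0, -4]]. Its determinant is 3·(-4) - 3·0 = -12 - 0 = -12 ≠ 0.
So rank(C) ≥ 2; since C has 2 rows, rank(C) = 2.
rank(C) = 2 = n, so the pair (A, B) is completely controllable.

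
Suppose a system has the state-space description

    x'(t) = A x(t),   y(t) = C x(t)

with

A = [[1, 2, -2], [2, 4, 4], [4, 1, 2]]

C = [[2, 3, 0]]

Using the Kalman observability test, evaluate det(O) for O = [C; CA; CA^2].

832

CA = [[8, 16, 8]]
CA^2 = [[72, 88, 64]]
Observability matrix O = [C; CA; CA^2] = [[2, 3, 0], [8, 16, 8], [72, 88, 64]]
Expanding along the first row, det(O) = 2·(16·64 - 8·88) - 3·(8·64 - 8·72) + 0·(8·88 - 16·72) = 2·320 - 3·(-64) + 0·(-448) = 832
Since det(O) ≠ 0, rank(O) = 3 and the system is completely observable.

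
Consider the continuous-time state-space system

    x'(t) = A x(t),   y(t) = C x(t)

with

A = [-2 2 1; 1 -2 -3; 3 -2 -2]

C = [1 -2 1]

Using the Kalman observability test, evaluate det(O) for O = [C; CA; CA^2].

-220

CA = [[-1, 4, 5]]
CA^2 = [[21, -20, -23]]
Observability matrix O = [C; CA; CA^2] = [[1, -2, 1], [-1, 4, 5], [21, -20, -23]]
Expanding along the first row, det(O) = 1·(4·(-23) - 5·(-20)) - (-2)·((-1)·(-23) - 5·21) + 1·((-1)·(-20) - 4·21) = 1·8 - (-2)·(-82) + 1·(-64) = -220
Since det(O) ≠ 0, rank(O) = 3 and the system is completely observable.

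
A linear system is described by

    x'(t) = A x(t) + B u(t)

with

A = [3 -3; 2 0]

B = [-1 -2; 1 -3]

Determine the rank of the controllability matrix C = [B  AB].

AB = [[-6, 3], [-2, -4]]
Controllability matrix C = [B  AB] = [[-1, -2, -6, 3], [1, -3, -2, -4]]
Take the 2×2 submatrix of C formed by columns 1, 2: [[-1, -2], [1, -3]]. Its determinant is (-1)·(-3) - (-2)·1 = 3 - (-2) = 5 ≠ 0.
So rank(C) ≥ 2; since C has 2 rows, rank(C) = 2.
rank(C) = 2 = n, so the pair (A, B) is completely controllable.

2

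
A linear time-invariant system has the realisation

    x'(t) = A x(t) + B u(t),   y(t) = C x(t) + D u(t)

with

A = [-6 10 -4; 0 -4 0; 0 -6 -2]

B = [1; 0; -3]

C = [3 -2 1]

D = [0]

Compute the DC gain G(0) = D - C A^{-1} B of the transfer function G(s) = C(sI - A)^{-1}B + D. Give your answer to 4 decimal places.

G(0) = C(-A)^{-1}B + D = -C A^{-1} B + D.
det A = -48, so A^{-1} = (1/-48)·adj(A) = [[-1/6, -11/12, 1/3], [0, -1/4, 0], [0, 3/4, -1/2]]
A^{-1} B = [-7/6, 0, 3/2]^T
C A^{-1} B = -2
G(0) = D - C A^{-1} B = 0 - (-2) = 2

2.0000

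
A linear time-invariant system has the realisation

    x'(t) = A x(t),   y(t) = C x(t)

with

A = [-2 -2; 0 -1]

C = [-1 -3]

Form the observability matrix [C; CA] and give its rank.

CA = [[2, 5]]
Observability matrix O = [C; CA] = [[-1, -3], [2, 5]]
det(O) = (-1)·5 - (-3)·2 = -5 - (-6) = 1 ≠ 0, so rank(O) = 2.
rank(O) = 2 = n, so the pair (A, C) is completely observable.

2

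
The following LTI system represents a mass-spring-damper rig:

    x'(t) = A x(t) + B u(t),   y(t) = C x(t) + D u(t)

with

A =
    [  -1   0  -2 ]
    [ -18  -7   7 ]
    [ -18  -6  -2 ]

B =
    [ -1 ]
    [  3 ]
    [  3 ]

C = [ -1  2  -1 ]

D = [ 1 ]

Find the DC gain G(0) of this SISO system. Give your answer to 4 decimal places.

G(0) = C(-A)^{-1}B + D = -C A^{-1} B + D.
det A = -20, so A^{-1} = (1/-20)·adj(A) = [[-14/5, -3/5, 7/10], [81/10, 17/10, -43/20], [9/10, 3/10, -7/20]]
A^{-1} B = [31/10, -189/20, -21/20]^T
C A^{-1} B = -419/20
G(0) = D - C A^{-1} B = 1 - (-419/20) = 439/20 ≈ 21.9500

21.9500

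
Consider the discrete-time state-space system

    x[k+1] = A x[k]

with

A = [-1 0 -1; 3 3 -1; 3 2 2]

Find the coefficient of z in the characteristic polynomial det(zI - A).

6

Expand det(zI - A) for the 3×3 matrix.
p(z) = z^3 - 4z^2 + 6z + 5.
(Check: constant term = det(-A) = (-1)^3 det A = 5; coefficient of z^2 = -tr A = -4.)
The coefficient of z is 6.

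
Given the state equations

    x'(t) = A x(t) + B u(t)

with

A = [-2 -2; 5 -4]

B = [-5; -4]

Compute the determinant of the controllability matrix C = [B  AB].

AB = [[18], [-9]]
Controllability matrix C = [B  AB] = [[-5, 18], [-4, -9]]
det(C) = (-5)·(-9) - 18·(-4) = 45 - (-72) = 117
Since det(C) ≠ 0, rank(C) = 2 and the system is completely controllable.

117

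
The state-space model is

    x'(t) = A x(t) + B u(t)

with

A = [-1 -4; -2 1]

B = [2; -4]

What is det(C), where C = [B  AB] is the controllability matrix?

AB = [[14], [-8]]
Controllability matrix C = [B  AB] = [[2, 14], [-4, -8]]
det(C) = 2·(-8) - 14·(-4) = -16 - (-56) = 40
Since det(C) ≠ 0, rank(C) = 2 and the system is completely controllable.

40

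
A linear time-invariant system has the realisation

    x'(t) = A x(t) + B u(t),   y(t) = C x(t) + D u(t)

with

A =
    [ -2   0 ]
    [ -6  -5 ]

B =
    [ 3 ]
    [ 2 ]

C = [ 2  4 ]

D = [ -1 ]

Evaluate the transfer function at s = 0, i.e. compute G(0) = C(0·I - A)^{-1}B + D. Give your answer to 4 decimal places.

-3.6000

G(0) = C(-A)^{-1}B + D = -C A^{-1} B + D.
det A = 10, so A^{-1} = (1/10)·adj(A) = [[-1/2, 0], [3/5, -1/5]]
A^{-1} B = [-3/2, 7/5]^T
C A^{-1} B = 13/5
G(0) = D - C A^{-1} B = -1 - (13/5) = -18/5 ≈ -3.6000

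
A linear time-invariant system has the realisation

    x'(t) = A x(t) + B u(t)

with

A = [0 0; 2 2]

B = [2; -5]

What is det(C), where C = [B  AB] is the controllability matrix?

AB = [[0], [-6]]
Controllability matrix C = [B  AB] = [[2, 0], [-5, -6]]
det(C) = 2·(-6) - 0·(-5) = -12 - 0 = -12
Since det(C) ≠ 0, rank(C) = 2 and the system is completely controllable.

-12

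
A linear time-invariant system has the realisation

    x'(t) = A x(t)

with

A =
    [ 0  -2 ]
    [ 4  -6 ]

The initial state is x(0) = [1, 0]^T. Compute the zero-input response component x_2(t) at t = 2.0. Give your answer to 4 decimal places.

det(sI - A) = s^2 - (tr A)s + det A, with tr A = 0 + (-6) = -6 and det A = 0·(-6) - (-2)·4 = 0 - (-8) = 8.
So p(s) = det(sI - A) = s^2 + 6s + 8.
Factor s^2 + 6s + 8: two numbers with sum -6 and product 8 are -2 and -4, so s^2 + 6s + 8 = (s + 2)(s + 4).
Hence p(s) = (s + 2) (s + 4), with roots -4, -2.
The eigenvalues -4, -2 are distinct and real, so A is diagonalisable and x(t) = e^{At} x(0) = V diag(e^{λ_i t}) V^{-1} x(0), where the columns of V are the eigenvectors.
λ = -4: A - (-4)I = [[4, -2], [4, -2]]. Row 1 gives 4·v1 + (-2)·v2 = 0, so take v_1 = [-1, -2]^T.
λ = -2: A - (-2)I = [[2, -2], [4, -4]]. Row 1 gives 2·v1 + (-2)·v2 = 0, so take v_2 = [1, 1]^T.
V = [v_1 v_2] = [[-1, 1], [-2, 1]] has det V = 1, so V^{-1} = adj(V)/det V = [[1, -1], [2, -1]].
Modal coordinates z(0) = V^{-1} x(0): 1·1 + (-1)·0 = 1; 2·1 + (-1)·0 = 2; so z(0) = [1, 2]^T.
x_2(t) = Σ_i (v_i)_2 · z_i(0) · e^{λ_i t} (row 2 of V times the modal terms).
x_2(2.0) = (-2)·1·e^{-4·2.0} + 1·2·e^{-2·2.0} = (-2)·0.000335 + 2·0.018316 = 0.0360.

0.0360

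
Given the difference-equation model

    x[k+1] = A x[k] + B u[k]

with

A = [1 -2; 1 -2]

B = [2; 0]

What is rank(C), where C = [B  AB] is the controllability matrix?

AB = [[2], [2]]
Controllability matrix C = [B  AB] = [[2, 2], [0, 2]]
det(C) = 2·2 - 2·0 = 4 - 0 = 4 ≠ 0, so rank(C) = 2.
rank(C) = 2 = n, so the pair (A, B) is completely controllable.

2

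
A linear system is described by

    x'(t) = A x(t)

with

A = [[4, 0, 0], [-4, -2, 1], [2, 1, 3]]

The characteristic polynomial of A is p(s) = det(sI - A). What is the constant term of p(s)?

Expand det(sI - A) for the 3×3 matrix.
p(s) = s^3 - 5s^2 - 3s + 28.
(Check: constant term = det(-A) = (-1)^3 det A = 28; coefficient of s^2 = -tr A = -5.)
The constant term is 28.

28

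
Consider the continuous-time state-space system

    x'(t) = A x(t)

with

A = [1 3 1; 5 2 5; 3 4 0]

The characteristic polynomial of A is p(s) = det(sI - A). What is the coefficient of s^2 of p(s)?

Expand det(sI - A) for the 3×3 matrix.
p(s) = s^3 - 3s^2 - 36s - 39.
(Check: constant term = det(-A) = (-1)^3 det A = -39; coefficient of s^2 = -tr A = -3.)
The coefficient of s^2 is -3.

-3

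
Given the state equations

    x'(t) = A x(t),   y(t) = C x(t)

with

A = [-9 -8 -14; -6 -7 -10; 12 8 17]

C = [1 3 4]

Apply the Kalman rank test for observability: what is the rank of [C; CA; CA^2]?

CA = [[21, 3, 24]]
CA^2 = [[81, 3, 84]]
Observability matrix O = [C; CA; CA^2] = [[1, 3, 4], [21, 3, 24], [81, 3, 84]]
The columns c1, c2, c3 of O are linearly dependent: -c1 - c2 + c3 = 0 (check each entry), so rank(O) ≤ 2.
The 2×2 minor from rows 1, 2, columns 1, 2 is 1·3 - 3·21 = 3 - 63 = -60 ≠ 0, so rank(O) = 2.
rank(O) = 2 < n = 3, so the pair (A, C) is not completely observable.

2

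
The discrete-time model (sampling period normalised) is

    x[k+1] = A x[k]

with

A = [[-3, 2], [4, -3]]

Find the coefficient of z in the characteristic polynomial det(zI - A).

For a 2×2 matrix, det(zI - A) = z^2 - (tr A)z + det A.
tr A = -6, det A = 1.
So p(z) = z^2 + 6z + 1.
The coefficient of z is 6.

6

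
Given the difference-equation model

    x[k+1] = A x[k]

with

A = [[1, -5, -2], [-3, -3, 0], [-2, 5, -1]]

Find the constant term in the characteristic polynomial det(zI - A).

-60

Expand det(zI - A) for the 3×3 matrix.
p(z) = z^3 + 3z^2 - 20z - 60.
(Check: constant term = det(-A) = (-1)^3 det A = -60; coefficient of z^2 = -tr A = 3.)
The constant term is -60.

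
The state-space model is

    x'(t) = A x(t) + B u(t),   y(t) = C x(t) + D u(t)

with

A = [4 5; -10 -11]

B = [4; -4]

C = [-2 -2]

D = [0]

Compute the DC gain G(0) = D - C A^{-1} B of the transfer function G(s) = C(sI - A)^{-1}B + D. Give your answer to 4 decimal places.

0.0000

G(0) = C(-A)^{-1}B + D = -C A^{-1} B + D.
det A = 6, so A^{-1} = (1/6)·adj(A) = [[-11/6, -5/6], [5/3, 2/3]]
A^{-1} B = [-4, 4]^T
C A^{-1} B = 0
G(0) = D - C A^{-1} B = 0 - (0) = 0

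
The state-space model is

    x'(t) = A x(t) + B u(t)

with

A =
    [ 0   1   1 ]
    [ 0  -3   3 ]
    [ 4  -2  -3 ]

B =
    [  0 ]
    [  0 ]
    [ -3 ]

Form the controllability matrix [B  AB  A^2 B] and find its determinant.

AB = [[-3], [-9], [9]]
A^2B = [[0], [54], [-21]]
Controllability matrix C = [B  AB  A^2B] = [[0, -3, 0], [0, -9, 54], [-3, 9, -21]]
Expanding along the first row, det(C) = 0·((-9)·(-21) - 54·9) - (-3)·(0·(-21) - 54·(-3)) + 0·(0·9 - (-9)·(-3)) = 0·(-297) - (-3)·162 + 0·(-27) = 486
Since det(C) ≠ 0, rank(C) = 3 and the system is completely controllable.

486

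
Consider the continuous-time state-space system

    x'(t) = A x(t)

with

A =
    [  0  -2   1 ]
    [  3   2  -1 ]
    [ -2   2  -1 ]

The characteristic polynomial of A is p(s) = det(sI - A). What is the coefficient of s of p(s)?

Expand det(sI - A) for the 3×3 matrix.
p(s) = s^3 - s^2 + 8s.
(Check: constant term = det(-A) = (-1)^3 det A = 0; coefficient of s^2 = -tr A = -1.)
The coefficient of s is 8.

8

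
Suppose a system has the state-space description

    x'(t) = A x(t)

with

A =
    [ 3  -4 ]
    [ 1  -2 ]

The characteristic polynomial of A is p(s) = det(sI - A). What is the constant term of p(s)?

-2

For a 2×2 matrix, det(sI - A) = s^2 - (tr A)s + det A.
tr A = 1, det A = -2.
So p(s) = s^2 - s - 2.
The constant term is -2.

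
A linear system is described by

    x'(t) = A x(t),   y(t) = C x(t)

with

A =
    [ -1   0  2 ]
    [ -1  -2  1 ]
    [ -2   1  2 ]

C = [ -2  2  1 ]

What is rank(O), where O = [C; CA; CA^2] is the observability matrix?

3

CA = [[-2, -3, 0]]
CA^2 = [[5, 6, -7]]
Observability matrix O = [C; CA; CA^2] = [[-2, 2, 1], [-2, -3, 0], [5, 6, -7]]
det(O) = (-2)·((-3)·(-7) - 0·6) - 2·((-2)·(-7) - 0·5) + 1·((-2)·6 - (-3)·5) = (-2)·21 - 2·14 + 1·3 = -67 ≠ 0, so rank(O) = 3.
rank(O) = 3 = n, so the pair (A, C) is completely observable.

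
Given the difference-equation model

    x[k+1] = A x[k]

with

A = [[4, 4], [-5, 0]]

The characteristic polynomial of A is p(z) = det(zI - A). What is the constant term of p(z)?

For a 2×2 matrix, det(zI - A) = z^2 - (tr A)z + det A.
tr A = 4, det A = 20.
So p(z) = z^2 - 4z + 20.
The constant term is 20.

20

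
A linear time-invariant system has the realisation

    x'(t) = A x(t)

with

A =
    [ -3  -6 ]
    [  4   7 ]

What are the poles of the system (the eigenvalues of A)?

det(sI - A) = s^2 - (tr A)s + det A, with tr A = (-3) + 7 = 4 and det A = (-3)·7 - (-6)·4 = -21 - (-24) = 3.
So p(s) = det(sI - A) = s^2 - 4s + 3.
Factor s^2 - 4s + 3: two numbers with sum 4 and product 3 are 3 and 1, so s^2 - 4s + 3 = (s - 3)(s - 1).
Hence p(s) = (s - 3) (s - 1), with roots 1, 3.
At least one eigenvalue has non-negative real part, so the system is not asymptotically stable.

1, 3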